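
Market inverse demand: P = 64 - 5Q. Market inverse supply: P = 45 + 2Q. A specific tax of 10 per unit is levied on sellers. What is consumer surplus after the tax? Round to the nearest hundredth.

4.13

Pre-tax equilibrium: 64 - 5Q = 45 + 2Q gives Q* = 2.7143, P* = 50.4286.
With the tax, sellers need 10 more per unit: 64 - 5Q = 45 + 2Q + 10, so Q_t = 1.2857. Buyers pay P_b = 57.5714; sellers receive P_s = P_b - 10 = 47.5714.
Consumer surplus is the triangle under demand above P_b: (1/2)(1.2857)(64 - 57.5714) = 4.1327.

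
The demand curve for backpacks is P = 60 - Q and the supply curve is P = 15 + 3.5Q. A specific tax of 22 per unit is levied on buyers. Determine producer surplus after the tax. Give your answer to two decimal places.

45.72

Without the tax, 60 - Q = 15 + 3.5Q so Q* = 10 and P* = 50.
A tax on buyers shifts demand down by 22: (60 - 22) - Q = 15 + 3.5Q, so Q_t = 5.1111. Buyers pay P_b = 54.8889; sellers receive P_s = P_b - 22 = 32.8889.
Producer surplus is the triangle above supply below P_s: (1/2)(5.1111)(32.8889 - 15) = 45.716.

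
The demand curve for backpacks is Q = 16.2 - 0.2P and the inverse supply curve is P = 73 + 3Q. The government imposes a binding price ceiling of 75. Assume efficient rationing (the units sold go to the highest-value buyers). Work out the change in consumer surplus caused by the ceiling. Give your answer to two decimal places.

Rewriting demand in inverse form: P = 81 - 5Q.
Without the control, 81 - 5Q = 73 + 3Q so Q* = 1 and P* = 76.
At the ceiling price 75, quantity supplied is (75 - 73)/3 = 0.6667; supply is the short side, so Q = 0.6667 trades at P = 75.
CS goes from (1/2)(1)(5) = 2.5 to 2.8889 (computed as (81 - 75)(0.6667) - (1/2)(5)(0.6667)^2), a change of 0.3889.

0.39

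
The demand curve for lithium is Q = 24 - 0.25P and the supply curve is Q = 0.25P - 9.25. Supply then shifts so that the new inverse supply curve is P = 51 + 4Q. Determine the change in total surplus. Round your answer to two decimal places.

-91.00

Rewriting demand in inverse form: P = 96 - 4Q.
Rewriting supply in inverse form: P = 37 + 4Q.
Initial equilibrium: Q_0 = 7.375, P_0 = 66.5; CS_0 = (1/2)(7.375)(29.5) = 108.7812, PS_0 = (1/2)(7.375)(29.5) = 108.7812.
New equilibrium: 96 - 4Q = 51 + 4Q gives Q_1 = 5.625, P_1 = 73.5; CS_1 = 63.2812, PS_1 = 63.2812.
Change in total surplus = (63.2812 + 63.2812) - (108.7812 + 108.7812) = -91.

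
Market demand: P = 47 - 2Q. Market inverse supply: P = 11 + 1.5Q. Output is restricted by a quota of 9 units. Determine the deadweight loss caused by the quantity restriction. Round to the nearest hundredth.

Without the quota, 47 - 2Q = 11 + 1.5Q gives Q* = 10.2857.
At Q = 9 the demand price is 47 - 2(9) = 29 and the supply price is 11 + 1.5(9) = 24.5.
Deadweight loss is the triangle between the curves from 9 to 10.2857: (1/2)(29 - 24.5)(10.2857 - 9) = 2.8929.

2.89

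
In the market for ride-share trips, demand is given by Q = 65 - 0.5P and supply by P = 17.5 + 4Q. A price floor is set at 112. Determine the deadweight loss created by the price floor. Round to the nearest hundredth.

Rewriting demand in inverse form: P = 130 - 2Q.
Free-market equilibrium: 130 - 2Q = 17.5 + 4Q gives Q* = 18.75, P* = 92.5.
At P = 112, buyers demand (130 - 112)/2 = 9 while sellers would supply more, so the quantity traded is 9 at price 112.
At Q = 9 the demand price is 112 and the supply price is 53.5. Deadweight loss is the triangle between the curves from 9 to 18.75: (1/2)(112 - 53.5)(18.75 - 9) = 285.1875.

285.19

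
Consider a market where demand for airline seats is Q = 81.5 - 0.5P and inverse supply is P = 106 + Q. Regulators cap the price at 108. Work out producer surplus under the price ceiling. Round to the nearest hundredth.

Rewriting demand in inverse form: P = 163 - 2Q.
Free-market equilibrium: 163 - 2Q = 106 + Q gives Q* = 19, P* = 125.
At P = 108, sellers supply (108 - 106)/1 = 2 while buyers want more, so the quantity traded is 2 at price 108.
PS is the triangle above supply below 108: (1/2)(2)(108 - 106) = 2.

2.00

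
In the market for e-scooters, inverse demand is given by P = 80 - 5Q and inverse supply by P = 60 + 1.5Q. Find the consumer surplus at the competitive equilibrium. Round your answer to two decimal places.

Equilibrium: 80 - 5Q = 60 + 1.5Q, so Q* = 3.0769 and P* = 64.6154.
Consumer surplus is the triangle under demand above P*: (1/2)(3.0769)(80 - 64.6154) = (1/2)(3.0769)(15.3846) = 23.6686.

23.67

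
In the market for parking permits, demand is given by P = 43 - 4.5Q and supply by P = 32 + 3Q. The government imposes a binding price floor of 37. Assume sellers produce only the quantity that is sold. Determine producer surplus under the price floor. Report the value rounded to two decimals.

Free-market equilibrium: 43 - 4.5Q = 32 + 3Q gives Q* = 1.4667, P* = 36.4.
At the floor price 37, quantity demanded is (43 - 37)/4.5 = 1.3333; demand is the short side, so Q = 1.3333 trades at P = 37.
The supply price at Q = 1.3333 is 36. PS is the trapezoid between 37 and supply over [0, 1.3333]: (1/2)[(37 - 32) + (37 - 36)](1.3333) = 4.

4.00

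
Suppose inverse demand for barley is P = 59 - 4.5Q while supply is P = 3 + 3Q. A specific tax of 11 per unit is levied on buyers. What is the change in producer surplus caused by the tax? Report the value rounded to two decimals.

-29.63

Without the tax, 59 - 4.5Q = 3 + 3Q so Q* = 7.4667 and P* = 25.4.
A tax on buyers shifts demand down by 11: (59 - 11) - 4.5Q = 3 + 3Q, so Q_t = 6. Buyers pay P_b = 32; sellers receive P_s = P_b - 11 = 21.
Producers lose the trapezoid between P_s and P* out to Q_t plus the triangle from Q_t to Q*: change in PS = 54 - 83.6267 = -29.6267.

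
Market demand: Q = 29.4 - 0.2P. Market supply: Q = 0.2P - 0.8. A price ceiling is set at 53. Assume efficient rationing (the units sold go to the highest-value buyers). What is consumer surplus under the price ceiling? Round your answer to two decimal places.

Rewriting demand in inverse form: P = 147 - 5Q.
Rewriting supply in inverse form: P = 4 + 5Q.
Free-market equilibrium: 147 - 5Q = 4 + 5Q gives Q* = 14.3, P* = 75.5.
At P = 53, sellers supply (53 - 4)/5 = 9.8 while buyers want more, so the quantity traded is 9.8 at price 53.
The demand price at Q = 9.8 is 98. CS is the trapezoid between demand and 53 over [0, 9.8]: (1/2)[(147 - 53) + (98 - 53)](9.8) = 681.1.

681.10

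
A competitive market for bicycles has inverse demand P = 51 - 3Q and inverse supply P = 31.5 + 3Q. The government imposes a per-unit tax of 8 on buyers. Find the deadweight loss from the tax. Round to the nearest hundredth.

Pre-tax equilibrium: 51 - 3Q = 31.5 + 3Q gives Q* = 3.25, P* = 41.25.
A tax on buyers shifts demand down by 8: (51 - 8) - 3Q = 31.5 + 3Q, so Q_t = 1.9167. Buyers pay P_b = 45.25; sellers receive P_s = P_b - 8 = 37.25.
The welfare triangle lost has base Q* - Q_t = 1.3333 and height t = 8, so DWL = (1/2)(1.3333)(8) = 5.3333.

5.33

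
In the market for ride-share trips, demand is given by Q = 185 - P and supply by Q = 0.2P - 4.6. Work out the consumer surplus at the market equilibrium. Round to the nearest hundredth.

Rewriting demand in inverse form: P = 185 - Q.
Rewriting supply in inverse form: P = 23 + 5Q.
Setting demand equal to supply, 162 = 6Q, so Q* = 27 and P* = 158.
Consumer surplus is the triangle under demand above P*: (1/2)(27)(185 - 158) = (1/2)(27)(27) = 364.5.

364.50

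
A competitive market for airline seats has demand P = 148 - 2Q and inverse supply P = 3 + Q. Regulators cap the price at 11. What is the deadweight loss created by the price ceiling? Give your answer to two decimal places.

2440.17

Without the control, 148 - 2Q = 3 + Q so Q* = 48.3333 and P* = 51.3333.
At P = 11, sellers supply (11 - 3)/1 = 8 while buyers want more, so the quantity traded is 8 at price 11.
The lost-trades triangle has base Q* - 8 = 40.3333 and height equal to the gap between the curves at Q = 8, which is 132 - 11 = 121. DWL = (1/2)(40.3333)(121) = 2440.1667.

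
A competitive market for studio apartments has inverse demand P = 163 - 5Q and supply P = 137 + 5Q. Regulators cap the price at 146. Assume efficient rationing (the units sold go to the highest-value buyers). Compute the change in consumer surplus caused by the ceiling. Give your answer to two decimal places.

Free-market equilibrium: 163 - 5Q = 137 + 5Q gives Q* = 2.6, P* = 150.
At the ceiling price 146, quantity supplied is (146 - 137)/5 = 1.8; supply is the short side, so Q = 1.8 trades at P = 146.
CS goes from (1/2)(2.6)(13) = 16.9 to 22.5 (computed as (163 - 146)(1.8) - (1/2)(5)(1.8)^2), a change of 5.6.

5.60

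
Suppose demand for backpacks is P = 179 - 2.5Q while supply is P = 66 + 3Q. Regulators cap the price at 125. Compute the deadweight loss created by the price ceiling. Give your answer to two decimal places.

2.12

Without the control, 179 - 2.5Q = 66 + 3Q so Q* = 20.5455 and P* = 127.6364.
At the ceiling price 125, quantity supplied is (125 - 66)/3 = 19.6667; supply is the short side, so Q = 19.6667 trades at P = 125.
At Q = 19.6667 the demand price is 129.8333 and the supply price is 125. Deadweight loss is the triangle between the curves from 19.6667 to 20.5455: (1/2)(129.8333 - 125)(20.5455 - 19.6667) = 2.1237.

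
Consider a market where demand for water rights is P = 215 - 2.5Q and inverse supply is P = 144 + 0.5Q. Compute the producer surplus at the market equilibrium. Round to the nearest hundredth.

140.03

Setting demand equal to supply, 71 = 3Q, so Q* = 23.6667 and P* = 155.8333.
The supply curve's price intercept is 144, so PS = (1/2)(Q*)(P* - 144) = (1/2)(23.6667)(11.8333) = 140.0278.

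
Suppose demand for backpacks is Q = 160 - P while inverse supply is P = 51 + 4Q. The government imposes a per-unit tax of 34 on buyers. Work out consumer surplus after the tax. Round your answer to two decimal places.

112.50

Rewriting demand in inverse form: P = 160 - Q.
Without the tax, 160 - Q = 51 + 4Q so Q* = 21.8 and P* = 138.2.
A tax on buyers shifts demand down by 34: (160 - 34) - Q = 51 + 4Q, so Q_t = 15. Buyers pay P_b = 145; sellers receive P_s = P_b - 34 = 111.
CS = (1/2)(Q_t)(160 - P_b) = (1/2)(15)(15) = 112.5.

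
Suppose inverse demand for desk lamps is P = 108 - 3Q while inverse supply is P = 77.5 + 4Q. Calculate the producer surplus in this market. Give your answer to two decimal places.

37.97

Setting demand equal to supply, 30.5 = 7Q, so Q* = 4.3571 and P* = 94.9286.
The supply curve's price intercept is 77.5, so PS = (1/2)(Q*)(P* - 77.5) = (1/2)(4.3571)(17.4286) = 37.9694.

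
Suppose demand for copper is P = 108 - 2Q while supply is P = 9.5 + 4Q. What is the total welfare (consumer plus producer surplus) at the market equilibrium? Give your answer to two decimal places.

Equilibrium: 108 - 2Q = 9.5 + 4Q, so Q* = 16.4167 and P* = 75.1667.
Total surplus is the full triangle between the curves from 0 to Q*: (1/2)(16.4167)(108 - 9.5) = 808.5208.

808.52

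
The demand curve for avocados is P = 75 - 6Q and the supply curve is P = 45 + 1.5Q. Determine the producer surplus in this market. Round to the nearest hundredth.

12.00

Set 75 - 6Q = 45 + 1.5Q, which gives 30 = 7.5Q, so Q* = 4 and P* = 75 - 6(4) = 51.
Producer surplus is the triangle above supply below P*: (1/2)(4)(51 - 45) = (1/2)(4)(6) = 12.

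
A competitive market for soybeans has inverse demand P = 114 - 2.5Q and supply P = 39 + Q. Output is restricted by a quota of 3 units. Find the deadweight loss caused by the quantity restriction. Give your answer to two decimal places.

Unrestricted equilibrium: Q* = (114 - 39)/(2.5 + 1) = 21.4286.
At Q = 3 the demand price is 114 - 2.5(3) = 106.5 and the supply price is 39 + (3) = 42.
DWL = (1/2)(gap between curves at 3) x (Q* - 3) = (1/2)(64.5)(18.4286) = 594.3214.

594.32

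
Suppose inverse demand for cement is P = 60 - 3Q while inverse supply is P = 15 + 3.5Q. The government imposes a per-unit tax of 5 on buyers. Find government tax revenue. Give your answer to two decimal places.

30.77

Without the tax, 60 - 3Q = 15 + 3.5Q so Q* = 6.9231 and P* = 39.2308.
A tax on buyers shifts demand down by 5: (60 - 5) - 3Q = 15 + 3.5Q, so Q_t = 6.1538. Buyers pay P_b = 41.5385; sellers receive P_s = P_b - 5 = 36.5385.
Revenue is the tax times quantity traded: 5 x 6.1538 = 30.7692.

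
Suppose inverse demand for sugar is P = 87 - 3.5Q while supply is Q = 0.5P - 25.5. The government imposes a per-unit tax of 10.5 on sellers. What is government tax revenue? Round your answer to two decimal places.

48.68

Rewriting supply in inverse form: P = 51 + 2Q.
Pre-tax equilibrium: 87 - 3.5Q = 51 + 2Q gives Q* = 6.5455, P* = 64.0909.
A tax on sellers shifts supply up by 10.5: 87 - 3.5Q = 51 + 2Q + 10.5, so Q_t = 4.6364. Buyers pay P_b = 70.7727; sellers receive P_s = P_b - 10.5 = 60.2727.
Tax revenue = t x Q_t = 10.5 x 4.6364 = 48.6818.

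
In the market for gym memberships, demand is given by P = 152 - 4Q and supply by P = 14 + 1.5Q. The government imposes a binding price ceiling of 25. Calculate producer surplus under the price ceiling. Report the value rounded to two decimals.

40.33

Without the control, 152 - 4Q = 14 + 1.5Q so Q* = 25.0909 and P* = 51.6364.
At P = 25, sellers supply (25 - 14)/1.5 = 7.3333 while buyers want more, so the quantity traded is 7.3333 at price 25.
PS is the triangle above supply below 25: (1/2)(7.3333)(25 - 14) = 40.3333.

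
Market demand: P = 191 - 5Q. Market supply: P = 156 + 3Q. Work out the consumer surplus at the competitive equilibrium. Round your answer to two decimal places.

Equilibrium: 191 - 5Q = 156 + 3Q, so Q* = 4.375 and P* = 169.125.
CS is the area between the demand curve and P* from 0 to Q*: (1/2)(4.375)(21.875) = 47.8516.

47.85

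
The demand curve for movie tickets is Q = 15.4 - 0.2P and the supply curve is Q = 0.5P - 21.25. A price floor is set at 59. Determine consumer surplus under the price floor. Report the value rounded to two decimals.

32.40

Rewriting demand in inverse form: P = 77 - 5Q.
Rewriting supply in inverse form: P = 42.5 + 2Q.
Free-market equilibrium: 77 - 5Q = 42.5 + 2Q gives Q* = 4.9286, P* = 52.3571.
At P = 59, buyers demand (77 - 59)/5 = 3.6 while sellers would supply more, so the quantity traded is 3.6 at price 59.
CS is the triangle under demand above 59: (1/2)(3.6)(77 - 59) = 32.4.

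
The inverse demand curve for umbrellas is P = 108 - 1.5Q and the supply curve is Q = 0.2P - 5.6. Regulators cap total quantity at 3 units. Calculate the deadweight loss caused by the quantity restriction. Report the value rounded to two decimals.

Rewriting supply in inverse form: P = 28 + 5Q.
Unrestricted equilibrium: Q* = (108 - 28)/(1.5 + 5) = 12.3077.
At Q = 3 the demand price is 108 - 1.5(3) = 103.5 and the supply price is 28 + 5(3) = 43.
Deadweight loss is the triangle between the curves from 3 to 12.3077: (1/2)(103.5 - 43)(12.3077 - 3) = 281.5577.

281.56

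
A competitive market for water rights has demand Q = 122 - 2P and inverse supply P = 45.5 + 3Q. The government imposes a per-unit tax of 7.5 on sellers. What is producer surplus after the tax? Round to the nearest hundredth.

Rewriting demand in inverse form: P = 61 - 0.5Q.
Pre-tax equilibrium: 61 - 0.5Q = 45.5 + 3Q gives Q* = 4.4286, P* = 58.7857.
With the tax, sellers need 7.5 more per unit: 61 - 0.5Q = 45.5 + 3Q + 7.5, so Q_t = 2.2857. Buyers pay P_b = 59.8571; sellers receive P_s = P_b - 7.5 = 52.3571.
PS = (1/2)(Q_t)(P_s - 45.5) = (1/2)(2.2857)(6.8571) = 7.8367.

7.84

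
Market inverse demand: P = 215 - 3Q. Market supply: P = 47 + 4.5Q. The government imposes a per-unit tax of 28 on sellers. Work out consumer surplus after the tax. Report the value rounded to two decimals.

Pre-tax equilibrium: 215 - 3Q = 47 + 4.5Q gives Q* = 22.4, P* = 147.8.
A tax on sellers shifts supply up by 28: 215 - 3Q = 47 + 4.5Q + 28, so Q_t = 18.6667. Buyers pay P_b = 159; sellers receive P_s = P_b - 28 = 131.
Consumer surplus is the triangle under demand above P_b: (1/2)(18.6667)(215 - 159) = 522.6667.

522.67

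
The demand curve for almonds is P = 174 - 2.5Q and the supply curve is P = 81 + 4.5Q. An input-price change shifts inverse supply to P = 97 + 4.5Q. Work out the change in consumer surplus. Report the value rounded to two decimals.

-69.39

Initial equilibrium: Q_0 = 13.2857, P_0 = 140.7857; CS_0 = (1/2)(13.2857)(33.2143) = 220.6378, PS_0 = (1/2)(13.2857)(59.7857) = 397.148.
New equilibrium: 174 - 2.5Q = 97 + 4.5Q gives Q_1 = 11, P_1 = 146.5; CS_1 = 151.25, PS_1 = 272.25.
Change in consumer surplus = 151.25 - 220.6378 = -69.3878.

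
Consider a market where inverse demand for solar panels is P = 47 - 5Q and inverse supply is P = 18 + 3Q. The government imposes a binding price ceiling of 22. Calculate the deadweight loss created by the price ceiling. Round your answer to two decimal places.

21.01

Without the control, 47 - 5Q = 18 + 3Q so Q* = 3.625 and P* = 28.875.
At P = 22, sellers supply (22 - 18)/3 = 1.3333 while buyers want more, so the quantity traded is 1.3333 at price 22.
The lost-trades triangle has base Q* - 1.3333 = 2.2917 and height equal to the gap between the curves at Q = 1.3333, which is 40.3333 - 22 = 18.3333. DWL = (1/2)(2.2917)(18.3333) = 21.0069.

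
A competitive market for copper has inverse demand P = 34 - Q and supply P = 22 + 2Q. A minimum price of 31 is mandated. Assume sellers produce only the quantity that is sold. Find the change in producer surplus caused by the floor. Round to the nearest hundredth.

2.00

Without the control, 34 - Q = 22 + 2Q so Q* = 4 and P* = 30.
At P = 31, buyers demand (34 - 31)/1 = 3 while sellers would supply more, so the quantity traded is 3 at price 31.
PS goes from (1/2)(4)(8) = 16 to 18 (computed as (31 - 22)(3) - (1/2)(2)(3)^2), a change of 2.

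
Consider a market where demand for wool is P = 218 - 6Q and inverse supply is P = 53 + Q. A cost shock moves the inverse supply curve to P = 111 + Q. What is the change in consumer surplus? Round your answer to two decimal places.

Initial equilibrium: Q_0 = 23.5714, P_0 = 76.5714; CS_0 = (1/2)(23.5714)(141.4286) = 1666.8367, PS_0 = (1/2)(23.5714)(23.5714) = 277.8061.
New equilibrium: 218 - 6Q = 111 + Q gives Q_1 = 15.2857, P_1 = 126.2857; CS_1 = 700.9592, PS_1 = 116.8265.
Change in consumer surplus = 700.9592 - 1666.8367 = -965.8776.

-965.88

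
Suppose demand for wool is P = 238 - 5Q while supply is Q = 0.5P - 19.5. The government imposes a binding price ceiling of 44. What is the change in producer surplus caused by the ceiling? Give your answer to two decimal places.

-801.93

Rewriting supply in inverse form: P = 39 + 2Q.
Free-market equilibrium: 238 - 5Q = 39 + 2Q gives Q* = 28.4286, P* = 95.8571.
At P = 44, sellers supply (44 - 39)/2 = 2.5 while buyers want more, so the quantity traded is 2.5 at price 44.
PS goes from (1/2)(28.4286)(56.8571) = 808.1837 to 6.25 (computed as (44 - 39)(2.5) - (1/2)(2)(2.5)^2), a change of -801.9337.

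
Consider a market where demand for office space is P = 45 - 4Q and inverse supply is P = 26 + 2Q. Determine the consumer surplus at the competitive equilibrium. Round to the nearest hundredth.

20.06

Set 45 - 4Q = 26 + 2Q, which gives 19 = 6Q, so Q* = 3.1667 and P* = 45 - 4(3.1667) = 32.3333.
Consumer surplus is the triangle under demand above P*: (1/2)(3.1667)(45 - 32.3333) = (1/2)(3.1667)(12.6667) = 20.0556.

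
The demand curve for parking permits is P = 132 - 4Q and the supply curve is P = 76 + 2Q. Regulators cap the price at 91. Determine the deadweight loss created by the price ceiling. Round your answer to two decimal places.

Without the control, 132 - 4Q = 76 + 2Q so Q* = 9.3333 and P* = 94.6667.
At P = 91, sellers supply (91 - 76)/2 = 7.5 while buyers want more, so the quantity traded is 7.5 at price 91.
At Q = 7.5 the demand price is 102 and the supply price is 91. Deadweight loss is the triangle between the curves from 7.5 to 9.3333: (1/2)(102 - 91)(9.3333 - 7.5) = 10.0833.

10.08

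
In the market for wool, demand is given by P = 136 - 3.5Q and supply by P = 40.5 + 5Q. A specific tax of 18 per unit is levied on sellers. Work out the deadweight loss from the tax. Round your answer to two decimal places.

19.06

Without the tax, 136 - 3.5Q = 40.5 + 5Q so Q* = 11.2353 and P* = 96.6765.
A tax on sellers shifts supply up by 18: 136 - 3.5Q = 40.5 + 5Q + 18, so Q_t = 9.1176. Buyers pay P_b = 104.0882; sellers receive P_s = P_b - 18 = 86.0882.
Deadweight loss is the triangle between the curves from Q_t to Q*: (1/2)(11.2353 - 9.1176)(18) = 19.0588.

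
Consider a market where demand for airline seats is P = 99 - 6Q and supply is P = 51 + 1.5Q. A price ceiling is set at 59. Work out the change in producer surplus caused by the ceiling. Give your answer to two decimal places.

-9.39

Without the control, 99 - 6Q = 51 + 1.5Q so Q* = 6.4 and P* = 60.6.
At P = 59, sellers supply (59 - 51)/1.5 = 5.3333 while buyers want more, so the quantity traded is 5.3333 at price 59.
PS goes from (1/2)(6.4)(9.6) = 30.72 to 21.3333 (computed as (59 - 51)(5.3333) - (1/2)(1.5)(5.3333)^2), a change of -9.3867.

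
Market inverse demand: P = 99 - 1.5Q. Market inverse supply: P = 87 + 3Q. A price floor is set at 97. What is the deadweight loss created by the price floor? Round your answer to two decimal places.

Without the control, 99 - 1.5Q = 87 + 3Q so Q* = 2.6667 and P* = 95.
At P = 97, buyers demand (99 - 97)/1.5 = 1.3333 while sellers would supply more, so the quantity traded is 1.3333 at price 97.
The lost-trades triangle has base Q* - 1.3333 = 1.3333 and height equal to the gap between the curves at Q = 1.3333, which is 97 - 91 = 6. DWL = (1/2)(1.3333)(6) = 4.

4.00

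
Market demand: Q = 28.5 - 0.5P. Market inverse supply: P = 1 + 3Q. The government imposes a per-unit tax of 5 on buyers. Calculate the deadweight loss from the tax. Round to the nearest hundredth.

2.50

Rewriting demand in inverse form: P = 57 - 2Q.
Pre-tax equilibrium: 57 - 2Q = 1 + 3Q gives Q* = 11.2, P* = 34.6.
With the tax, buyers' net willingness to pay falls by 5: (57 - 5) - 2Q = 1 + 3Q, so Q_t = 10.2. Buyers pay P_b = 36.6; sellers receive P_s = P_b - 5 = 31.6.
Deadweight loss is the triangle between the curves from Q_t to Q*: (1/2)(11.2 - 10.2)(5) = 2.5.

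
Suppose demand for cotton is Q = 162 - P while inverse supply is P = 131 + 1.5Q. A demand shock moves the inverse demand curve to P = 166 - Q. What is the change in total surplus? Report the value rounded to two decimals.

52.80

Rewriting demand in inverse form: P = 162 - Q.
Initial equilibrium: Q_0 = 12.4, P_0 = 149.6; CS_0 = (1/2)(12.4)(12.4) = 76.88, PS_0 = (1/2)(12.4)(18.6) = 115.32.
New equilibrium: 166 - Q = 131 + 1.5Q gives Q_1 = 14, P_1 = 152; CS_1 = 98, PS_1 = 147.
Change in total surplus = (98 + 147) - (76.88 + 115.32) = 52.8.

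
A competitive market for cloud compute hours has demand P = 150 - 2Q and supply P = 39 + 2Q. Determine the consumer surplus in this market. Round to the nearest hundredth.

770.06

Equilibrium: 150 - 2Q = 39 + 2Q, so Q* = 27.75 and P* = 94.5.
CS is the area between the demand curve and P* from 0 to Q*: (1/2)(27.75)(55.5) = 770.0625.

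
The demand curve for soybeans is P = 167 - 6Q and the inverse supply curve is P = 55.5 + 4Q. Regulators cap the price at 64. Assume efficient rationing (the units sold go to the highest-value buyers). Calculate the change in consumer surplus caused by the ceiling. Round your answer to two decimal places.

-167.64

Free-market equilibrium: 167 - 6Q = 55.5 + 4Q gives Q* = 11.15, P* = 100.1.
At the ceiling price 64, quantity supplied is (64 - 55.5)/4 = 2.125; supply is the short side, so Q = 2.125 trades at P = 64.
CS goes from (1/2)(11.15)(66.9) = 372.9675 to 205.3281 (computed as (167 - 64)(2.125) - (1/2)(6)(2.125)^2), a change of -167.6394.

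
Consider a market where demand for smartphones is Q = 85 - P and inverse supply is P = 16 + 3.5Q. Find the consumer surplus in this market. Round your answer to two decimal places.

117.56

Rewriting demand in inverse form: P = 85 - Q.
Equilibrium: 85 - Q = 16 + 3.5Q, so Q* = 15.3333 and P* = 69.6667.
The demand choke price is 85, so CS = (1/2)(Q*)(85 - P*) = (1/2)(15.3333)(15.3333) = 117.5556.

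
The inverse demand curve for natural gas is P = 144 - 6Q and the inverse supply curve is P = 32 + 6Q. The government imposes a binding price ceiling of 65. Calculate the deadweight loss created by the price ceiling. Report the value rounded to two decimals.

Without the control, 144 - 6Q = 32 + 6Q so Q* = 9.3333 and P* = 88.
At P = 65, sellers supply (65 - 32)/6 = 5.5 while buyers want more, so the quantity traded is 5.5 at price 65.
At Q = 5.5 the demand price is 111 and the supply price is 65. Deadweight loss is the triangle between the curves from 5.5 to 9.3333: (1/2)(111 - 65)(9.3333 - 5.5) = 88.1667.

88.17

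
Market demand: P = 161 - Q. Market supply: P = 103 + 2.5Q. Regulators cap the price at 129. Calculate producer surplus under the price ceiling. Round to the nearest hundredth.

135.20

Without the control, 161 - Q = 103 + 2.5Q so Q* = 16.5714 and P* = 144.4286.
At P = 129, sellers supply (129 - 103)/2.5 = 10.4 while buyers want more, so the quantity traded is 10.4 at price 129.
PS is the triangle above supply below 129: (1/2)(10.4)(129 - 103) = 135.2.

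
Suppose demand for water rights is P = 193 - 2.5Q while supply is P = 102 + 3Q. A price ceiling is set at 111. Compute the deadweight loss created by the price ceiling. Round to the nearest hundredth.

504.57

Free-market equilibrium: 193 - 2.5Q = 102 + 3Q gives Q* = 16.5455, P* = 151.6364.
At P = 111, sellers supply (111 - 102)/3 = 3 while buyers want more, so the quantity traded is 3 at price 111.
The lost-trades triangle has base Q* - 3 = 13.5455 and height equal to the gap between the curves at Q = 3, which is 185.5 - 111 = 74.5. DWL = (1/2)(13.5455)(74.5) = 504.5682.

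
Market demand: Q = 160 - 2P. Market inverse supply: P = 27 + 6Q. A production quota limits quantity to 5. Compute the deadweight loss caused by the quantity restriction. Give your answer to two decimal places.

Rewriting demand in inverse form: P = 80 - 0.5Q.
Unrestricted equilibrium: Q* = (80 - 27)/(0.5 + 6) = 8.1538.
At Q = 5 the demand price is 80 - 0.5(5) = 77.5 and the supply price is 27 + 6(5) = 57.
DWL = (1/2)(gap between curves at 5) x (Q* - 5) = (1/2)(20.5)(3.1538) = 32.3269.

32.33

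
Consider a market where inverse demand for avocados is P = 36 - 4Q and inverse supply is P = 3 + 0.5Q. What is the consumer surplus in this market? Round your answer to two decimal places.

Set 36 - 4Q = 3 + 0.5Q, which gives 33 = 4.5Q, so Q* = 7.3333 and P* = 36 - 4(7.3333) = 6.6667.
Consumer surplus is the triangle under demand above P*: (1/2)(7.3333)(36 - 6.6667) = (1/2)(7.3333)(29.3333) = 107.5556.

107.56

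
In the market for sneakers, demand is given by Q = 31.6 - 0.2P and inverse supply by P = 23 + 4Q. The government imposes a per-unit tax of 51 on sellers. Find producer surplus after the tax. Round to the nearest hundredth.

174.22

Rewriting demand in inverse form: P = 158 - 5Q.
Without the tax, 158 - 5Q = 23 + 4Q so Q* = 15 and P* = 83.
A tax on sellers shifts supply up by 51: 158 - 5Q = 23 + 4Q + 51, so Q_t = 9.3333. Buyers pay P_b = 111.3333; sellers receive P_s = P_b - 51 = 60.3333.
Producer surplus is the triangle above supply below P_s: (1/2)(9.3333)(60.3333 - 23) = 174.2222.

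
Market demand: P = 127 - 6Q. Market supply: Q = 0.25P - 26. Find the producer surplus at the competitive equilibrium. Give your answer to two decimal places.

10.58

Rewriting supply in inverse form: P = 104 + 4Q.
Setting demand equal to supply, 23 = 10Q, so Q* = 2.3 and P* = 113.2.
PS is the area between P* and the supply curve from 0 to Q*: (1/2)(2.3)(9.2) = 10.58.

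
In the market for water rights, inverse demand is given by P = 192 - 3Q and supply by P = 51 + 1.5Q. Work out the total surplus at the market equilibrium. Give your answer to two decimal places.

2209.00

Equilibrium: 192 - 3Q = 51 + 1.5Q, so Q* = 31.3333 and P* = 98.
CS = (1/2)(31.3333)(94) = 1472.6667 and PS = (1/2)(31.3333)(47) = 736.3333, so total surplus = 2209.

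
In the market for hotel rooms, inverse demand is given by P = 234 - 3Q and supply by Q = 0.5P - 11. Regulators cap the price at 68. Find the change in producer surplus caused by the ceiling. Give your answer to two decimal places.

-1268.76

Rewriting supply in inverse form: P = 22 + 2Q.
Free-market equilibrium: 234 - 3Q = 22 + 2Q gives Q* = 42.4, P* = 106.8.
At P = 68, sellers supply (68 - 22)/2 = 23 while buyers want more, so the quantity traded is 23 at price 68.
PS goes from (1/2)(42.4)(84.8) = 1797.76 to 529 (computed as (68 - 22)(23) - (1/2)(2)(23)^2), a change of -1268.76.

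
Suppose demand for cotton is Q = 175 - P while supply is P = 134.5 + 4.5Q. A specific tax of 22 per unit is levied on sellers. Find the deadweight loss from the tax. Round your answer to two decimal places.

44.00

Rewriting demand in inverse form: P = 175 - Q.
Without the tax, 175 - Q = 134.5 + 4.5Q so Q* = 7.3636 and P* = 167.6364.
With the tax, sellers need 22 more per unit: 175 - Q = 134.5 + 4.5Q + 22, so Q_t = 3.3636. Buyers pay P_b = 171.6364; sellers receive P_s = P_b - 22 = 149.6364.
The welfare triangle lost has base Q* - Q_t = 4 and height t = 22, so DWL = (1/2)(4)(22) = 44.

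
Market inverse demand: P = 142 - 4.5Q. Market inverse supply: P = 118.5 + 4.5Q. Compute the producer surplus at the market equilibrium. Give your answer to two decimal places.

Setting demand equal to supply, 23.5 = 9Q, so Q* = 2.6111 and P* = 130.25.
The supply curve's price intercept is 118.5, so PS = (1/2)(Q*)(P* - 118.5) = (1/2)(2.6111)(11.75) = 15.3403.

15.34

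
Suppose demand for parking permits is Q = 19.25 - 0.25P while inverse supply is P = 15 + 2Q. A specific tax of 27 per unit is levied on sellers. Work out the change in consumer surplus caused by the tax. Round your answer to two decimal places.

Rewriting demand in inverse form: P = 77 - 4Q.
Pre-tax equilibrium: 77 - 4Q = 15 + 2Q gives Q* = 10.3333, P* = 35.6667.
With the tax, sellers need 27 more per unit: 77 - 4Q = 15 + 2Q + 27, so Q_t = 5.8333. Buyers pay P_b = 53.6667; sellers receive P_s = P_b - 27 = 26.6667.
CS falls from (1/2)(10.3333)(41.3333) = 213.5556 to (1/2)(5.8333)(23.3333) = 68.0556, a change of -145.5.

-145.50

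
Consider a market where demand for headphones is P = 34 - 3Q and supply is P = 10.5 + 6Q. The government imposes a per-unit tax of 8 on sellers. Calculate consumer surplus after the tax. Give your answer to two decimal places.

Pre-tax equilibrium: 34 - 3Q = 10.5 + 6Q gives Q* = 2.6111, P* = 26.1667.
With the tax, sellers need 8 more per unit: 34 - 3Q = 10.5 + 6Q + 8, so Q_t = 1.7222. Buyers pay P_b = 28.8333; sellers receive P_s = P_b - 8 = 20.8333.
Consumer surplus is the triangle under demand above P_b: (1/2)(1.7222)(34 - 28.8333) = 4.4491.

4.45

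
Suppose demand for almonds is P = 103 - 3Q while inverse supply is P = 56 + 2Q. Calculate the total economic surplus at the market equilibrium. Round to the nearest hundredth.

Set 103 - 3Q = 56 + 2Q, which gives 47 = 5Q, so Q* = 9.4 and P* = 103 - 3(9.4) = 74.8.
Total surplus is the full triangle between the curves from 0 to Q*: (1/2)(9.4)(103 - 56) = 220.9.

220.90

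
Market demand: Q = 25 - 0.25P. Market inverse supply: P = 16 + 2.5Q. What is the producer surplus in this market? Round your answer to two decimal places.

Rewriting demand in inverse form: P = 100 - 4Q.
Set 100 - 4Q = 16 + 2.5Q, which gives 84 = 6.5Q, so Q* = 12.9231 and P* = 100 - 4(12.9231) = 48.3077.
The supply curve's price intercept is 16, so PS = (1/2)(Q*)(P* - 16) = (1/2)(12.9231)(32.3077) = 208.7574.

208.76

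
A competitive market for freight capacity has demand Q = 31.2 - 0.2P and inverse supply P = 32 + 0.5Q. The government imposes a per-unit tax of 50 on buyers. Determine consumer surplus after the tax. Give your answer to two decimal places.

452.56

Rewriting demand in inverse form: P = 156 - 5Q.
Pre-tax equilibrium: 156 - 5Q = 32 + 0.5Q gives Q* = 22.5455, P* = 43.2727.
With the tax, buyers' net willingness to pay falls by 50: (156 - 50) - 5Q = 32 + 0.5Q, so Q_t = 13.4545. Buyers pay P_b = 88.7273; sellers receive P_s = P_b - 50 = 38.7273.
CS = (1/2)(Q_t)(156 - P_b) = (1/2)(13.4545)(67.2727) = 452.562.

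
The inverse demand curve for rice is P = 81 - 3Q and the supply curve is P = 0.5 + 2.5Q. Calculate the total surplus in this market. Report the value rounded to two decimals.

Setting demand equal to supply, 80.5 = 5.5Q, so Q* = 14.6364 and P* = 37.0909.
Total surplus is the full triangle between the curves from 0 to Q*: (1/2)(14.6364)(81 - 0.5) = 589.1136.

589.11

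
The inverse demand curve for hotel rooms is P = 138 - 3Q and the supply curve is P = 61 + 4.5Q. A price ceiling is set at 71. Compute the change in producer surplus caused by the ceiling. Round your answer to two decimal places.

-226.05

Free-market equilibrium: 138 - 3Q = 61 + 4.5Q gives Q* = 10.2667, P* = 107.2.
At P = 71, sellers supply (71 - 61)/4.5 = 2.2222 while buyers want more, so the quantity traded is 2.2222 at price 71.
PS goes from (1/2)(10.2667)(46.2) = 237.16 to 11.1111 (computed as (71 - 61)(2.2222) - (1/2)(4.5)(2.2222)^2), a change of -226.0489.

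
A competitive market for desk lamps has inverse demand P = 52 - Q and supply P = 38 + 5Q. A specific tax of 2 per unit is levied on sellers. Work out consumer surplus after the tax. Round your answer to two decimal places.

Pre-tax equilibrium: 52 - Q = 38 + 5Q gives Q* = 2.3333, P* = 49.6667.
With the tax, sellers need 2 more per unit: 52 - Q = 38 + 5Q + 2, so Q_t = 2. Buyers pay P_b = 50; sellers receive P_s = P_b - 2 = 48.
Consumer surplus is the triangle under demand above P_b: (1/2)(2)(52 - 50) = 2.

2.00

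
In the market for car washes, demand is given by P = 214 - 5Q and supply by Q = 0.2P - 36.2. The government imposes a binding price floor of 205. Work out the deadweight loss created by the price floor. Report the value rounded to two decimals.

11.25

Rewriting supply in inverse form: P = 181 + 5Q.
Without the control, 214 - 5Q = 181 + 5Q so Q* = 3.3 and P* = 197.5.
At the floor price 205, quantity demanded is (214 - 205)/5 = 1.8; demand is the short side, so Q = 1.8 trades at P = 205.
At Q = 1.8 the demand price is 205 and the supply price is 190. Deadweight loss is the triangle between the curves from 1.8 to 3.3: (1/2)(205 - 190)(3.3 - 1.8) = 11.25.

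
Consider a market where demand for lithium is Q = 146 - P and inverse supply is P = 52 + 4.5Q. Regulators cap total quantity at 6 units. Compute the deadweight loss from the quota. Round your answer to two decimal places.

338.27

Rewriting demand in inverse form: P = 146 - Q.
Without the quota, 146 - Q = 52 + 4.5Q gives Q* = 17.0909.
At Q = 6 the demand price is 146 - (6) = 140 and the supply price is 52 + 4.5(6) = 79.
Deadweight loss is the triangle between the curves from 6 to 17.0909: (1/2)(140 - 79)(17.0909 - 6) = 338.2727.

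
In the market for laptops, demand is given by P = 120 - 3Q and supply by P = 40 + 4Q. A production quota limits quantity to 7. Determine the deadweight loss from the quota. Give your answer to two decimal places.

Without the quota, 120 - 3Q = 40 + 4Q gives Q* = 11.4286.
At Q = 7 the demand price is 120 - 3(7) = 99 and the supply price is 40 + 4(7) = 68.
Deadweight loss is the triangle between the curves from 7 to 11.4286: (1/2)(99 - 68)(11.4286 - 7) = 68.6429.

68.64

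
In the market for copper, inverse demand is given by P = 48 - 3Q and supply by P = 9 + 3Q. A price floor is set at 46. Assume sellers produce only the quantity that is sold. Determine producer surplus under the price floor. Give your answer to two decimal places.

Free-market equilibrium: 48 - 3Q = 9 + 3Q gives Q* = 6.5, P* = 28.5.
At P = 46, buyers demand (48 - 46)/3 = 0.6667 while sellers would supply more, so the quantity traded is 0.6667 at price 46.
The supply price at Q = 0.6667 is 11. PS is the trapezoid between 46 and supply over [0, 0.6667]: (1/2)[(46 - 9) + (46 - 11)](0.6667) = 24.

24.00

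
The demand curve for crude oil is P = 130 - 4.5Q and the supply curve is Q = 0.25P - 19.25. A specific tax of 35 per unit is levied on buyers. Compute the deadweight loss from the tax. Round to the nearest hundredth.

Rewriting supply in inverse form: P = 77 + 4Q.
Pre-tax equilibrium: 130 - 4.5Q = 77 + 4Q gives Q* = 6.2353, P* = 101.9412.
A tax on buyers shifts demand down by 35: (130 - 35) - 4.5Q = 77 + 4Q, so Q_t = 2.1176. Buyers pay P_b = 120.4706; sellers receive P_s = P_b - 35 = 85.4706.
The welfare triangle lost has base Q* - Q_t = 4.1176 and height t = 35, so DWL = (1/2)(4.1176)(35) = 72.0588.

72.06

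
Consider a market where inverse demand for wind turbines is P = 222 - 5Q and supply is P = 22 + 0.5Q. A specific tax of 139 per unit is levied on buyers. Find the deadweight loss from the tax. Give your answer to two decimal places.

Pre-tax equilibrium: 222 - 5Q = 22 + 0.5Q gives Q* = 36.3636, P* = 40.1818.
A tax on buyers shifts demand down by 139: (222 - 139) - 5Q = 22 + 0.5Q, so Q_t = 11.0909. Buyers pay P_b = 166.5455; sellers receive P_s = P_b - 139 = 27.5455.
Deadweight loss is the triangle between the curves from Q_t to Q*: (1/2)(36.3636 - 11.0909)(139) = 1756.4545.

1756.45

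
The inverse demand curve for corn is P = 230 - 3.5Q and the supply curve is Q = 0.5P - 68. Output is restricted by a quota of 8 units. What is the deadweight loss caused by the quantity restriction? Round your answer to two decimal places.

227.27

Rewriting supply in inverse form: P = 136 + 2Q.
Without the quota, 230 - 3.5Q = 136 + 2Q gives Q* = 17.0909.
At Q = 8 the demand price is 230 - 3.5(8) = 202 and the supply price is 136 + 2(8) = 152.
DWL = (1/2)(gap between curves at 8) x (Q* - 8) = (1/2)(50)(9.0909) = 227.2727.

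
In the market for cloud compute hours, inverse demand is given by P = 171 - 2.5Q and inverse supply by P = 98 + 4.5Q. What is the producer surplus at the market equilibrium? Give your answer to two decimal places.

244.70

Set 171 - 2.5Q = 98 + 4.5Q, which gives 73 = 7Q, so Q* = 10.4286 and P* = 171 - 2.5(10.4286) = 144.9286.
Producer surplus is the triangle above supply below P*: (1/2)(10.4286)(144.9286 - 98) = (1/2)(10.4286)(46.9286) = 244.699.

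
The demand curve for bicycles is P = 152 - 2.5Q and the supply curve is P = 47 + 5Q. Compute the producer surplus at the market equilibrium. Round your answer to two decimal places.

490.00

Equilibrium: 152 - 2.5Q = 47 + 5Q, so Q* = 14 and P* = 117.
Producer surplus is the triangle above supply below P*: (1/2)(14)(117 - 47) = (1/2)(14)(70) = 490.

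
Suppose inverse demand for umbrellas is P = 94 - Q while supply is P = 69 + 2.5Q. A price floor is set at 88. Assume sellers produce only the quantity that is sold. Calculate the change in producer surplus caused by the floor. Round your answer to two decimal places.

Without the control, 94 - Q = 69 + 2.5Q so Q* = 7.1429 and P* = 86.8571.
At the floor price 88, quantity demanded is (94 - 88)/1 = 6; demand is the short side, so Q = 6 trades at P = 88.
PS goes from (1/2)(7.1429)(17.8571) = 63.7755 to 69 (computed as (88 - 69)(6) - (1/2)(2.5)(6)^2), a change of 5.2245.

5.22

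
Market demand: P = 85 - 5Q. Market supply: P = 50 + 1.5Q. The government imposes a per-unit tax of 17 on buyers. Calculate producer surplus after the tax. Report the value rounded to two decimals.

Pre-tax equilibrium: 85 - 5Q = 50 + 1.5Q gives Q* = 5.3846, P* = 58.0769.
With the tax, buyers' net willingness to pay falls by 17: (85 - 17) - 5Q = 50 + 1.5Q, so Q_t = 2.7692. Buyers pay P_b = 71.1538; sellers receive P_s = P_b - 17 = 54.1538.
Producer surplus is the triangle above supply below P_s: (1/2)(2.7692)(54.1538 - 50) = 5.7515.

5.75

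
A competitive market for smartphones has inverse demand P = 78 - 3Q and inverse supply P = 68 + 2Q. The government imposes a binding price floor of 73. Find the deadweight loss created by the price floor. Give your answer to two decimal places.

0.28

Without the control, 78 - 3Q = 68 + 2Q so Q* = 2 and P* = 72.
At P = 73, buyers demand (78 - 73)/3 = 1.6667 while sellers would supply more, so the quantity traded is 1.6667 at price 73.
At Q = 1.6667 the demand price is 73 and the supply price is 71.3333. Deadweight loss is the triangle between the curves from 1.6667 to 2: (1/2)(73 - 71.3333)(2 - 1.6667) = 0.2778.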